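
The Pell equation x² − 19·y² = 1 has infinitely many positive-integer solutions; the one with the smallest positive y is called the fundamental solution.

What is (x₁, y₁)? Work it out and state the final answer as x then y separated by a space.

√19 = [4; 2,1,3,1,2,8, …], period ℓ=6 (even) → k=5
k=0  a_k=4  p_k/q_k = 4/1
k=1  a_k=2  p_k/q_k = 9/2
k=2  a_k=1  p_k/q_k = 13/3
…
k=4  a_k=1  p_k/q_k = 61/14
k=5  a_k=2  p_k/q_k = 170/39
(x₁, y₁) = (170, 39);  170² − 19·39² = 1 ✓

170 39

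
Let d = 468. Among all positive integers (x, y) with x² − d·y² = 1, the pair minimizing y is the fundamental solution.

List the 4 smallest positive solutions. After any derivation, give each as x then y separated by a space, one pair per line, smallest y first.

649 30
842401 38940
1093435849 50544090
1419278889601 65606189880

[21; 1,1,1,2,1,1,1,42] for √468; ℓ=8 ⇒ convergent index 7
a_0=21:  p_0=21·1+0=21,  q_0=21·0+1=1
a_1=1:  p_1=1·21+1=22,  q_1=1·1+0=1
a_2=1:  p_2=1·22+21=43,  q_2=1·1+1=2
a_3=1:  p_3=1·43+22=65,  q_3=1·2+1=3
a_4=2:  p_4=2·65+43=173,  q_4=2·3+2=8
a_5=1:  p_5=1·173+65=238,  q_5=1·8+3=11
a_6=1:  p_6=1·238+173=411,  q_6=1·11+8=19
a_7=1:  p_7=1·411+238=649,  q_7=1·19+11=30
(x₁, y₁) = (649, 30);  649² − 468·30² = 1 ✓
n=2: (649,30)∘(649,30) = (649·649+468·30·30, 649·30+30·649) = (842401,38940)
n=3: (842401,38940)∘(649,30) = (649·842401+468·30·38940, 649·38940+30·842401) = (1093435849,50544090)
n=4: (1093435849,50544090)∘(649,30) = (649·1093435849+468·30·50544090, 649·50544090+30·1093435849) = (1419278889601,65606189880)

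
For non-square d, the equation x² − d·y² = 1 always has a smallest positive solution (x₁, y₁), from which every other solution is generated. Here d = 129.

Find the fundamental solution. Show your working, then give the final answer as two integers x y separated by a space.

d=129: √d = [11; 2,1,3,1,6,1,3,1,2,22] (ℓ=10, even), read p_9/q_9
step 0: (11, 1)  from 11·(1,0) + (0,1)
step 1: (23, 2)  from 2·(11,1) + (1,0)
…
step 3: (125, 11)  from 3·(34,3) + (23,2)
…
step 5: (1079, 95)  from 6·(159,14) + (125,11)
…
step 8: (6031, 531)  from 1·(4793,422) + (1238,109)
step 9: (16855, 1484)  from 2·(6031,531) + (4793,422)
(x₁, y₁) = (16855, 1484);  16855² − 129·1484² = 1 ✓

16855 1484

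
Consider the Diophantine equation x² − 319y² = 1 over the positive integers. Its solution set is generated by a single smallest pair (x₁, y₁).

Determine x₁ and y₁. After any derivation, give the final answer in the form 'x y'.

√319 = [17; 1,6,5,1,4,…,6,1,34, …], period ℓ=14 (even) → k=13
k=0  a_k=17  p_k/q_k = 17/1
…
k=3  a_k=5  p_k/q_k = 643/36
k=4  a_k=1  p_k/q_k = 768/43
k=5  a_k=4  p_k/q_k = 3715/208
…
k=7  a_k=1  p_k/q_k = 15628/875
k=8  a_k=3  p_k/q_k = 58797/3292
k=9  a_k=4  p_k/q_k = 250816/14043
k=10  a_k=1  p_k/q_k = 309613/17335
k=11  a_k=5  p_k/q_k = 1798881/100718
k=12  a_k=6  p_k/q_k = 11102899/621643
k=13  a_k=1  p_k/q_k = 12901780/722361
fundamental: x₁=12901780, y₁=722361  (since 166455927168400 − 319·521805414321 = 1)

12901780 722361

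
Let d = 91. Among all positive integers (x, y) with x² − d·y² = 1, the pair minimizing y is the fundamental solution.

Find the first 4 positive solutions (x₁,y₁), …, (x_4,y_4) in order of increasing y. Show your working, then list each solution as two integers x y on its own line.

d=91: √d = [9; 1,1,5,1,5,1,1,18] (ℓ=8, even), read p_7/q_7
k=0  a_k=9  p_k/q_k = 9/1
…
k=2  a_k=1  p_k/q_k = 19/2
…
k=5  a_k=5  p_k/q_k = 725/76
k=6  a_k=1  p_k/q_k = 849/89
k=7  a_k=1  p_k/q_k = 1574/165
fundamental: x₁=1574, y₁=165  (since 2477476 − 91·27225 = 1)
(1574+165√91)^2 = 4954951 + 519420√91
(1574+165√91)^3 = 15598184174 + 1635133995√91
(1574+165√91)^4 = 49103078824801 + 5147401296840√91

1574 165
4954951 519420
15598184174 1635133995
49103078824801 5147401296840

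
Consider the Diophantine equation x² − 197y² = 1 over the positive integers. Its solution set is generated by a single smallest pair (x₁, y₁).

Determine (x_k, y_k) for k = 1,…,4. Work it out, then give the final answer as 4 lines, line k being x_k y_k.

d=197: √d = [14; 28] (ℓ=1, odd), read p_1/q_1
a_0=14:  p_0=14·1+0=14,  q_0=14·0+1=1
a_1=28:  p_1=28·14+1=393,  q_1=28·1+0=28
→ (393, 28).  Check: 393²=154449, 197·28²=154448, difference 1.
(x_2, y_2) = (393·393 + 197·28·28, 393·28 + 28·393) = (308897, 22008)
(x_3, y_3) = (393·308897 + 197·28·22008, 393·22008 + 28·308897) = (242792649, 17298260)
(x_4, y_4) = (393·242792649 + 197·28·17298260, 393·17298260 + 28·242792649) = (190834713217, 13596410352)

393 28
308897 22008
242792649 17298260
190834713217 13596410352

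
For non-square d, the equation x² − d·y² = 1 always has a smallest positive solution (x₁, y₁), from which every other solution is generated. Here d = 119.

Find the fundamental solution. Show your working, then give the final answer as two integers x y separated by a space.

d=119: √d = [10; 1,9,1,20] (ℓ=4, even), read p_3/q_3
k=0  a_k=10  p_k/q_k = 10/1
…
k=2  a_k=9  p_k/q_k = 109/10
k=3  a_k=1  p_k/q_k = 120/11
(x₁, y₁) = (120, 11);  120² − 119·11² = 1 ✓

120 11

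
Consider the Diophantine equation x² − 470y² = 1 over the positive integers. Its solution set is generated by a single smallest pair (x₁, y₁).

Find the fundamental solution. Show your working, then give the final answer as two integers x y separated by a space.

1691 78

√470 = [21; 1,2,8,2,1,42, …], period ℓ=6 (even) → k=5
k=0  a_k=21  p_k/q_k = 21/1
k=1  a_k=1  p_k/q_k = 22/1
…
k=4  a_k=2  p_k/q_k = 1149/53
k=5  a_k=1  p_k/q_k = 1691/78
→ (1691, 78).  Check: 1691²=2859481, 470·78²=2859480, difference 1.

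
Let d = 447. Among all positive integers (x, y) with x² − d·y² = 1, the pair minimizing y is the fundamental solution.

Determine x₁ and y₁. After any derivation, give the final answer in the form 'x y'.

148 7

√447 = [21; 7,42, …], period ℓ=2 (even) → k=1
step 0: (21, 1)  from 21·(1,0) + (0,1)
step 1: (148, 7)  from 7·(21,1) + (1,0)
(x₁, y₁) = (148, 7);  148² − 447·7² = 1 ✓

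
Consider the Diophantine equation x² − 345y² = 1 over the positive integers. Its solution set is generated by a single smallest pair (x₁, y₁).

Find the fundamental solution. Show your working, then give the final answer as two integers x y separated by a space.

√345 → a₀=18, period (1,1,2,1,6,1,2,1,1,36); ℓ=10 even so k=9
step 0: (18, 1)  from 18·(1,0) + (0,1)
step 1: (19, 1)  from 1·(18,1) + (1,0)
step 2: (37, 2)  from 1·(19,1) + (18,1)
…
step 4: (130, 7)  from 1·(93,5) + (37,2)
…
step 6: (1003, 54)  from 1·(873,47) + (130,7)
step 7: (2879, 155)  from 2·(1003,54) + (873,47)
step 8: (3882, 209)  from 1·(2879,155) + (1003,54)
step 9: (6761, 364)  from 1·(3882,209) + (2879,155)
(x₁, y₁) = (6761, 364);  6761² − 345·364² = 1 ✓

6761 364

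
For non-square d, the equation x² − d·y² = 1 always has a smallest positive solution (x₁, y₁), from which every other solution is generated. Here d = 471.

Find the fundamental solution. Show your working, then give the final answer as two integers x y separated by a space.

√471 = [21; 1,2,2,1,3,…,2,1,42, …], period ℓ=14 (even) → k=13
step 0: (21, 1)  from 21·(1,0) + (0,1)
…
step 2: (65, 3)  from 2·(22,1) + (21,1)
step 3: (152, 7)  from 2·(65,3) + (22,1)
step 4: (217, 10)  from 1·(152,7) + (65,3)
step 5: (803, 37)  from 3·(217,10) + (152,7)
…
step 7: (48809, 2249)  from 14·(3429,158) + (803,37)
step 8: (198665, 9154)  from 4·(48809,2249) + (3429,158)
step 9: (644804, 29711)  from 3·(198665,9154) + (48809,2249)
…
step 11: (2331742, 107441)  from 2·(843469,38865) + (644804,29711)
step 12: (5506953, 253747)  from 2·(2331742,107441) + (843469,38865)
step 13: (7838695, 361188)  from 1·(5506953,253747) + (2331742,107441)
(x₁, y₁) = (7838695, 361188);  7838695² − 471·361188² = 1 ✓

7838695 361188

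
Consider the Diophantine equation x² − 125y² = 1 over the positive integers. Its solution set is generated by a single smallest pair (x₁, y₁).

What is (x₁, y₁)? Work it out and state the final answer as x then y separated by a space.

930249 83204

√125 → a₀=11, period (5,1,1,5,22); ℓ=5 odd so k=9
i=0: a=11 ⇒ p=11, q=1
i=1: a=5 ⇒ p=56, q=5
…
i=3: a=1 ⇒ p=123, q=11
i=4: a=5 ⇒ p=682, q=61
i=5: a=22 ⇒ p=15127, q=1353
…
i=7: a=1 ⇒ p=91444, q=8179
i=8: a=1 ⇒ p=167761, q=15005
i=9: a=5 ⇒ p=930249, q=83204
(x₁, y₁) = (930249, 83204);  930249² − 125·83204² = 1 ✓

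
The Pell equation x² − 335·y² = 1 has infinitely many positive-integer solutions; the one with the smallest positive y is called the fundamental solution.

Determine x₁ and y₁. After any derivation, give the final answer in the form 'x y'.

d=335: √d = [18; 3,3,3,36] (ℓ=4, even), read p_3/q_3
a_0=18:  p_0=18·1+0=18,  q_0=18·0+1=1
a_1=3:  p_1=3·18+1=55,  q_1=3·1+0=3
a_2=3:  p_2=3·55+18=183,  q_2=3·3+1=10
a_3=3:  p_3=3·183+55=604,  q_3=3·10+3=33
→ (604, 33).  Check: 604²=364816, 335·33²=364815, difference 1.

604 33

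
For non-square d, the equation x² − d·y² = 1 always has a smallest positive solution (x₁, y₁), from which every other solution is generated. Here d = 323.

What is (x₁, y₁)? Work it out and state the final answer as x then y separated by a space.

√323 = [17; 1,34, …], period ℓ=2 (even) → k=1
step 0: (17, 1)  from 17·(1,0) + (0,1)
step 1: (18, 1)  from 1·(17,1) + (1,0)
fundamental: x₁=18, y₁=1  (since 324 − 323·1 = 1)

18 1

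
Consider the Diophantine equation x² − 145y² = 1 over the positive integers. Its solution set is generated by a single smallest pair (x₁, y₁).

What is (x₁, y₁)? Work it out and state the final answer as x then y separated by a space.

289 24

√145 = [12; 24, …], period ℓ=1 (odd) → k=1
step 0: (12, 1)  from 12·(1,0) + (0,1)
step 1: (289, 24)  from 24·(12,1) + (1,0)
→ (289, 24).  Check: 289²=83521, 145·24²=83520, difference 1.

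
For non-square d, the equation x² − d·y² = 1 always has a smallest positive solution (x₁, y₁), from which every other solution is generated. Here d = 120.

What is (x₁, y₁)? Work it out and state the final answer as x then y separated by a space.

11 1

[10; 1,20] for √120; ℓ=2 ⇒ convergent index 1
step 0: (10, 1)  from 10·(1,0) + (0,1)
step 1: (11, 1)  from 1·(10,1) + (1,0)
→ (11, 1).  Check: 11²=121, 120·1²=120, difference 1.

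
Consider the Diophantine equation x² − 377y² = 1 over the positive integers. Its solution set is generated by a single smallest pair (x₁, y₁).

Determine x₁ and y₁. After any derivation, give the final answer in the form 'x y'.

[19; 2,2,2,38] for √377; ℓ=4 ⇒ convergent index 3
k=0  a_k=19  p_k/q_k = 19/1
…
k=2  a_k=2  p_k/q_k = 97/5
k=3  a_k=2  p_k/q_k = 233/12
→ (233, 12).  Check: 233²=54289, 377·12²=54288, difference 1.

233 12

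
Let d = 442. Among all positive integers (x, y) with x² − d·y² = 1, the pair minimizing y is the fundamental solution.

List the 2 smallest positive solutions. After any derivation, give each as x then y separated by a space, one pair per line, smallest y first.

d=442: √d = [21; 42] (ℓ=1, odd), read p_1/q_1
a_0=21:  p_0=21·1+0=21,  q_0=21·0+1=1
a_1=42:  p_1=42·21+1=883,  q_1=42·1+0=42
fundamental: x₁=883, y₁=42  (since 779689 − 442·1764 = 1)
(883+42√442)^2 = 1559377 + 74172√442

883 42
1559377 74172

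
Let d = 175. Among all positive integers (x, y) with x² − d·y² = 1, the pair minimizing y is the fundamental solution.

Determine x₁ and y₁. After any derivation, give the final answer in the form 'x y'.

2024 153

d=175: √d = [13; 4,2,1,2,4,26] (ℓ=6, even), read p_5/q_5
a_0=13:  p_0=13·1+0=13,  q_0=13·0+1=1
a_1=4:  p_1=4·13+1=53,  q_1=4·1+0=4
a_2=2:  p_2=2·53+13=119,  q_2=2·4+1=9
a_3=1:  p_3=1·119+53=172,  q_3=1·9+4=13
a_4=2:  p_4=2·172+119=463,  q_4=2·13+9=35
a_5=4:  p_5=4·463+172=2024,  q_5=4·35+13=153
fundamental: x₁=2024, y₁=153  (since 4096576 − 175·23409 = 1)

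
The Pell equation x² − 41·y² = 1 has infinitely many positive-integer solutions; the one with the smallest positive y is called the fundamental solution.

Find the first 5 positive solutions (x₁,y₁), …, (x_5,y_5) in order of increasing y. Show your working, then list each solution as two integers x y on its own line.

√41 → a₀=6, period (2,2,12); ℓ=3 odd so k=5
a_0=6:  p_0=6·1+0=6,  q_0=6·0+1=1
…
a_2=2:  p_2=2·13+6=32,  q_2=2·2+1=5
…
a_4=2:  p_4=2·397+32=826,  q_4=2·62+5=129
a_5=2:  p_5=2·826+397=2049,  q_5=2·129+62=320
→ (2049, 320).  Check: 2049²=4198401, 41·320²=4198400, difference 1.
(x_2, y_2) = (2049·2049 + 41·320·320, 2049·320 + 320·2049) = (8396801, 1311360)
(x_3, y_3) = (2049·8396801 + 41·320·1311360, 2049·1311360 + 320·8396801) = (34410088449, 5373952960)
(x_4, y_4) = (2049·34410088449 + 41·320·5373952960, 2049·5373952960 + 320·34410088449) = (141012534067201, 22022457918720)
(x_5, y_5) = (2049·141012534067201 + 41·320·22022457918720, 2049·22022457918720 + 320·141012534067201) = (577869330197301249, 90248027176961600)

2049 320
8396801 1311360
34410088449 5373952960
141012534067201 22022457918720
577869330197301249 90248027176961600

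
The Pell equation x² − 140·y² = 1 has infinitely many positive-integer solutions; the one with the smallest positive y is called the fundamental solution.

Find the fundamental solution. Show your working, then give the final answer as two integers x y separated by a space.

√140 = [11; 1,4,1,22, …], period ℓ=4 (even) → k=3
step 0: (11, 1)  from 11·(1,0) + (0,1)
…
step 2: (59, 5)  from 4·(12,1) + (11,1)
step 3: (71, 6)  from 1·(59,5) + (12,1)
fundamental: x₁=71, y₁=6  (since 5041 − 140·36 = 1)

71 6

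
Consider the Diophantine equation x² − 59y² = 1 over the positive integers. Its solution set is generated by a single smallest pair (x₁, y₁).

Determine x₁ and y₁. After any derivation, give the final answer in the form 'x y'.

530 69

√59 → a₀=7, period (1,2,7,2,1,14); ℓ=6 even so k=5
k=0  a_k=7  p_k/q_k = 7/1
k=1  a_k=1  p_k/q_k = 8/1
…
k=3  a_k=7  p_k/q_k = 169/22
k=4  a_k=2  p_k/q_k = 361/47
k=5  a_k=1  p_k/q_k = 530/69
fundamental: x₁=530, y₁=69  (since 280900 − 59·4761 = 1)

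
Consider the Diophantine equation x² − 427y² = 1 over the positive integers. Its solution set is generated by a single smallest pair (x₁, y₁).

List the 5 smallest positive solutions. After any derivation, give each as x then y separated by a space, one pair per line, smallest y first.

√427 = [20; 1,1,1,40, …], period ℓ=4 (even) → k=3
step 0: (20, 1)  from 20·(1,0) + (0,1)
step 1: (21, 1)  from 1·(20,1) + (1,0)
step 2: (41, 2)  from 1·(21,1) + (20,1)
step 3: (62, 3)  from 1·(41,2) + (21,1)
→ (62, 3).  Check: 62²=3844, 427·3²=3843, difference 1.
k=2:  x_2 = 62·62+427·3·3 = 7687,  y_2 = 62·3+3·62 = 372
k=3:  x_3 = 62·7687+427·3·372 = 953126,  y_3 = 62·372+3·7687 = 46125
k=4:  x_4 = 62·953126+427·3·46125 = 118179937,  y_4 = 62·46125+3·953126 = 5719128
k=5:  x_5 = 62·118179937+427·3·5719128 = 14653359062,  y_5 = 62·5719128+3·118179937 = 709125747

62 3
7687 372
953126 46125
118179937 5719128
14653359062 709125747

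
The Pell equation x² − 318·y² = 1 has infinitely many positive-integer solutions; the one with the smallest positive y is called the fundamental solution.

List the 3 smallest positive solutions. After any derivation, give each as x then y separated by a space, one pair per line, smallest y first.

107 6
22897 1284
4899851 274770

√318 = [17; 1,4,1,34, …], period ℓ=4 (even) → k=3
k=0  a_k=17  p_k/q_k = 17/1
k=1  a_k=1  p_k/q_k = 18/1
k=2  a_k=4  p_k/q_k = 89/5
k=3  a_k=1  p_k/q_k = 107/6
→ (107, 6).  Check: 107²=11449, 318·6²=11448, difference 1.
k=2:  x_2 = 107·107+318·6·6 = 22897,  y_2 = 107·6+6·107 = 1284
k=3:  x_3 = 107·22897+318·6·1284 = 4899851,  y_3 = 107·1284+6·22897 = 274770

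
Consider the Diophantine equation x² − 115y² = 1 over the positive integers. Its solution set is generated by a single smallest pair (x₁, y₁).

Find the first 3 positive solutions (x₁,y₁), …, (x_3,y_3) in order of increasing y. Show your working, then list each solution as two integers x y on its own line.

√115 → a₀=10, period (1,2,1,1,1,1,1,2,1,20); ℓ=10 even so k=9
k=0  a_k=10  p_k/q_k = 10/1
…
k=2  a_k=2  p_k/q_k = 32/3
k=3  a_k=1  p_k/q_k = 43/4
…
k=5  a_k=1  p_k/q_k = 118/11
…
k=7  a_k=1  p_k/q_k = 311/29
k=8  a_k=2  p_k/q_k = 815/76
k=9  a_k=1  p_k/q_k = 1126/105
→ (1126, 105).  Check: 1126²=1267876, 115·105²=1267875, difference 1.
n=2: (1126,105)∘(1126,105) = (1126·1126+115·105·105, 1126·105+105·1126) = (2535751,236460)
n=3: (2535751,236460)∘(1126,105) = (1126·2535751+115·105·236460, 1126·236460+105·2535751) = (5710510126,532507815)

1126 105
2535751 236460
5710510126 532507815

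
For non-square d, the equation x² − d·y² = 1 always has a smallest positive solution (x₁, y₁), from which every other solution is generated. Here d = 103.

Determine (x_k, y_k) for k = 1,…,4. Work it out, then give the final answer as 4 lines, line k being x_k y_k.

227528 22419
103537981567 10201900464
47115579739725224 4642436017523565
21440227253936863550977 2112568364380001494176

d=103: √d = [10; 6,1,2,1,1,9,1,1,2,1,6,20] (ℓ=12, even), read p_11/q_11
step 0: (10, 1)  from 10·(1,0) + (0,1)
step 1: (61, 6)  from 6·(10,1) + (1,0)
step 2: (71, 7)  from 1·(61,6) + (10,1)
…
step 7: (5044, 497)  from 1·(4567,450) + (477,47)
step 8: (9611, 947)  from 1·(5044,497) + (4567,450)
…
step 10: (33877, 3338)  from 1·(24266,2391) + (9611,947)
step 11: (227528, 22419)  from 6·(33877,3338) + (24266,2391)
fundamental: x₁=227528, y₁=22419  (since 51768990784 − 103·502611561 = 1)
(227528+22419√103)^2 = 103537981567 + 10201900464√103
(227528+22419√103)^3 = 47115579739725224 + 4642436017523565√103
(227528+22419√103)^4 = 21440227253936863550977 + 2112568364380001494176√103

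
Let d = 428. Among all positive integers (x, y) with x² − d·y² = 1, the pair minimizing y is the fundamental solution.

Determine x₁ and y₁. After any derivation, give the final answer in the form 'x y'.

1850887 89466

d=428: √d = [20; 1,2,4,1,5,10,5,1,4,2,1,40] (ℓ=12, even), read p_11/q_11
step 0: (20, 1)  from 20·(1,0) + (0,1)
…
step 3: (269, 13)  from 4·(62,3) + (21,1)
…
step 10: (1273708, 61567)  from 2·(577179,27899) + (119350,5769)
step 11: (1850887, 89466)  from 1·(1273708,61567) + (577179,27899)
fundamental: x₁=1850887, y₁=89466  (since 3425782686769 − 428·8004165156 = 1)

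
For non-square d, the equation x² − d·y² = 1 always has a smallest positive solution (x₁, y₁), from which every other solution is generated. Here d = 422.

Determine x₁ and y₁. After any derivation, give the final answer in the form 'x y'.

√422 → a₀=20, period (1,1,5,2,1,…,1,1,40); ℓ=14 even so k=13
k=0  a_k=20  p_k/q_k = 20/1
k=1  a_k=1  p_k/q_k = 21/1
k=2  a_k=1  p_k/q_k = 41/2
k=3  a_k=5  p_k/q_k = 226/11
k=4  a_k=2  p_k/q_k = 493/24
k=5  a_k=1  p_k/q_k = 719/35
k=6  a_k=3  p_k/q_k = 2650/129
k=7  a_k=20  p_k/q_k = 53719/2615
k=8  a_k=3  p_k/q_k = 163807/7974
…
k=10  a_k=2  p_k/q_k = 598859/29152
k=11  a_k=5  p_k/q_k = 3211821/156349
k=12  a_k=1  p_k/q_k = 3810680/185501
k=13  a_k=1  p_k/q_k = 7022501/341850
→ (7022501, 341850).  Check: 7022501²=49315520295001, 422·341850²=49315520295000, difference 1.

7022501 341850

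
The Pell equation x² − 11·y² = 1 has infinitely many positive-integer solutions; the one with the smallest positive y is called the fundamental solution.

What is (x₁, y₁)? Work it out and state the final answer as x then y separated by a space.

10 3

d=11: √d = [3; 3,6] (ℓ=2, even), read p_1/q_1
a_0=3:  p_0=3·1+0=3,  q_0=3·0+1=1
a_1=3:  p_1=3·3+1=10,  q_1=3·1+0=3
fundamental: x₁=10, y₁=3  (since 100 − 11·9 = 1)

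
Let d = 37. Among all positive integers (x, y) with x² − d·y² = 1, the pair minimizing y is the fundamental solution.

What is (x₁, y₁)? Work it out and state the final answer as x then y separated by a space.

[6; 12] for √37; ℓ=1 ⇒ convergent index 1
step 0: (6, 1)  from 6·(1,0) + (0,1)
step 1: (73, 12)  from 12·(6,1) + (1,0)
fundamental: x₁=73, y₁=12  (since 5329 − 37·144 = 1)

73 12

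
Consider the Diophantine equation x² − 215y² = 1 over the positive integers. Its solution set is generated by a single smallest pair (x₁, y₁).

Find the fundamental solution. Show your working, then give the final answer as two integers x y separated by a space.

√215 → a₀=14, period (1,1,1,28); ℓ=4 even so k=3
step 0: (14, 1)  from 14·(1,0) + (0,1)
…
step 2: (29, 2)  from 1·(15,1) + (14,1)
step 3: (44, 3)  from 1·(29,2) + (15,1)
fundamental: x₁=44, y₁=3  (since 1936 − 215·9 = 1)

44 3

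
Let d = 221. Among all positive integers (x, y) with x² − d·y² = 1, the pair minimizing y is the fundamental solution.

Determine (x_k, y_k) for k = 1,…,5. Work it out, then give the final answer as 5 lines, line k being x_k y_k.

1665 112
5544449 372960
18463013505 1241956688
61481829427201 4135715398080
204734473529565825 13771931033649712

√221 → a₀=14, period (1,6,2,6,1,28); ℓ=6 even so k=5
k=0  a_k=14  p_k/q_k = 14/1
…
k=4  a_k=6  p_k/q_k = 1442/97
k=5  a_k=1  p_k/q_k = 1665/112
(x₁, y₁) = (1665, 112);  1665² − 221·112² = 1 ✓
(1665+112√221)^2 = 5544449 + 372960√221
(1665+112√221)^3 = 18463013505 + 1241956688√221
(1665+112√221)^4 = 61481829427201 + 4135715398080√221
(1665+112√221)^5 = 204734473529565825 + 13771931033649712√221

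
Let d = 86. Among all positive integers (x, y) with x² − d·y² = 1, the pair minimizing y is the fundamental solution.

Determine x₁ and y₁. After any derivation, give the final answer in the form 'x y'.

10405 1122

[9; 3,1,1,1,8,1,1,1,3,18] for √86; ℓ=10 ⇒ convergent index 9
step 0: (9, 1)  from 9·(1,0) + (0,1)
step 1: (28, 3)  from 3·(9,1) + (1,0)
…
step 4: (102, 11)  from 1·(65,7) + (37,4)
step 5: (881, 95)  from 8·(102,11) + (65,7)
…
step 8: (2847, 307)  from 1·(1864,201) + (983,106)
step 9: (10405, 1122)  from 3·(2847,307) + (1864,201)
fundamental: x₁=10405, y₁=1122  (since 108264025 − 86·1258884 = 1)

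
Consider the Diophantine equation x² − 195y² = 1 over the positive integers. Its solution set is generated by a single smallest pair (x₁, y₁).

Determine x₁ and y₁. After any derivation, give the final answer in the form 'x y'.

14 1

[13; 1,26] for √195; ℓ=2 ⇒ convergent index 1
i=0: a=13 ⇒ p=13, q=1
i=1: a=1 ⇒ p=14, q=1
fundamental: x₁=14, y₁=1  (since 196 − 195·1 = 1)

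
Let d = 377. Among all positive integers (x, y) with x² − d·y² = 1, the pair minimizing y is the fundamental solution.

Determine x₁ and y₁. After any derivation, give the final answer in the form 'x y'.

233 12

√377 → a₀=19, period (2,2,2,38); ℓ=4 even so k=3
step 0: (19, 1)  from 19·(1,0) + (0,1)
step 1: (39, 2)  from 2·(19,1) + (1,0)
step 2: (97, 5)  from 2·(39,2) + (19,1)
step 3: (233, 12)  from 2·(97,5) + (39,2)
→ (233, 12).  Check: 233²=54289, 377·12²=54288, difference 1.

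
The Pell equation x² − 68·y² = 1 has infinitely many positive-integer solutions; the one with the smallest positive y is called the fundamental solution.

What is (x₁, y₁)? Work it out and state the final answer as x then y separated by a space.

33 4

√68 = [8; 4,16, …], period ℓ=2 (even) → k=1
k=0  a_k=8  p_k/q_k = 8/1
k=1  a_k=4  p_k/q_k = 33/4
(x₁, y₁) = (33, 4);  33² − 68·4² = 1 ✓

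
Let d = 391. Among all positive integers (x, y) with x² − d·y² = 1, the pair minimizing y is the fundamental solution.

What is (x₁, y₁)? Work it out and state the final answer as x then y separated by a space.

7338680 371133

d=391: √d = [19; 1,3,2,2,1,…,3,1,38] (ℓ=16, even), read p_15/q_15
k=0  a_k=19  p_k/q_k = 19/1
…
k=2  a_k=3  p_k/q_k = 79/4
…
k=4  a_k=2  p_k/q_k = 435/22
k=5  a_k=1  p_k/q_k = 613/31
…
k=7  a_k=2  p_k/q_k = 2709/137
k=8  a_k=19  p_k/q_k = 52519/2656
…
k=10  a_k=1  p_k/q_k = 160266/8105
…
k=13  a_k=2  p_k/q_k = 1660597/83980
k=14  a_k=3  p_k/q_k = 5678083/287153
k=15  a_k=1  p_k/q_k = 7338680/371133
fundamental: x₁=7338680, y₁=371133  (since 53856224142400 − 391·137739703689 = 1)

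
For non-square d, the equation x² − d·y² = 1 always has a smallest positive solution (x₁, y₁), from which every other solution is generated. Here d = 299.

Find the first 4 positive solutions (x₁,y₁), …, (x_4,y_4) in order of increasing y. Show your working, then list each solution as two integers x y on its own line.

[17; 3,2,3,34] for √299; ℓ=4 ⇒ convergent index 3
a_0=17:  p_0=17·1+0=17,  q_0=17·0+1=1
…
a_2=2:  p_2=2·52+17=121,  q_2=2·3+1=7
a_3=3:  p_3=3·121+52=415,  q_3=3·7+3=24
fundamental: x₁=415, y₁=24  (since 172225 − 299·576 = 1)
(x_2, y_2) = (415·415 + 299·24·24, 415·24 + 24·415) = (344449, 19920)
(x_3, y_3) = (415·344449 + 299·24·19920, 415·19920 + 24·344449) = (285892255, 16533576)
(x_4, y_4) = (415·285892255 + 299·24·16533576, 415·16533576 + 24·285892255) = (237290227201, 13722848160)

415 24
344449 19920
285892255 16533576
237290227201 13722848160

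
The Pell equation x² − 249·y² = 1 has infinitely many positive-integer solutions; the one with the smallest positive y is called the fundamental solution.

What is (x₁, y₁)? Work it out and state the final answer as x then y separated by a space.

[15; 1,3,1,1,5,…,3,1,30] for √249; ℓ=16 ⇒ convergent index 15
step 0: (15, 1)  from 15·(1,0) + (0,1)
…
step 2: (63, 4)  from 3·(16,1) + (15,1)
step 3: (79, 5)  from 1·(63,4) + (16,1)
step 4: (142, 9)  from 1·(79,5) + (63,4)
…
step 8: (36751, 2329)  from 10·(3582,227) + (931,59)
step 9: (113835, 7214)  from 3·(36751,2329) + (3582,227)
step 10: (150586, 9543)  from 1·(113835,7214) + (36751,2329)
step 11: (866765, 54929)  from 5·(150586,9543) + (113835,7214)
step 12: (1017351, 64472)  from 1·(866765,54929) + (150586,9543)
step 13: (1884116, 119401)  from 1·(1017351,64472) + (866765,54929)
step 14: (6669699, 422675)  from 3·(1884116,119401) + (1017351,64472)
step 15: (8553815, 542076)  from 1·(6669699,422675) + (1884116,119401)
(x₁, y₁) = (8553815, 542076);  8553815² − 249·542076² = 1 ✓

8553815 542076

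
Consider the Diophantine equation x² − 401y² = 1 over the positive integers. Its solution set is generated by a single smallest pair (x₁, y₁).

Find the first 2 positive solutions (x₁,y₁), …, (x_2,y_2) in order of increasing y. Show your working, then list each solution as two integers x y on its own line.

[20; 40] for √401; ℓ=1 ⇒ convergent index 1
k=0  a_k=20  p_k/q_k = 20/1
k=1  a_k=40  p_k/q_k = 801/40
fundamental: x₁=801, y₁=40  (since 641601 − 401·1600 = 1)
(x_2, y_2) = (801·801 + 401·40·40, 801·40 + 40·801) = (1283201, 64080)

801 40
1283201 64080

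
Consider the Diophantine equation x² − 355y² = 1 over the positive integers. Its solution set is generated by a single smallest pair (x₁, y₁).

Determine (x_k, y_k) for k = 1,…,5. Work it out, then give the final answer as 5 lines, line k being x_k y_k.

954809 50676
1823320452961 96771801768
3481845556741524089 184797174548553948
6648994948371812427335041 352892010866963721270096
12697040435316401858305944800249 673888936007564730309809629380

[18; 1,5,3,3,1,6,1,3,3,5,1,36] for √355; ℓ=12 ⇒ convergent index 11
i=0: a=18 ⇒ p=18, q=1
…
i=7: a=1 ⇒ p=12002, q=637
…
i=9: a=3 ⇒ p=151391, q=8035
i=10: a=5 ⇒ p=803418, q=42641
i=11: a=1 ⇒ p=954809, q=50676
fundamental: x₁=954809, y₁=50676  (since 911660226481 − 355·2568056976 = 1)
n=2: (954809,50676)∘(954809,50676) = (954809·954809+355·50676·50676, 954809·50676+50676·954809) = (1823320452961,96771801768)
n=3: (1823320452961,96771801768)∘(954809,50676) = (954809·1823320452961+355·50676·96771801768, 954809·96771801768+50676·1823320452961) = (3481845556741524089,184797174548553948)
n=4: (3481845556741524089,184797174548553948)∘(954809,50676) = (954809·3481845556741524089+355·50676·184797174548553948, 954809·184797174548553948+50676·3481845556741524089) = (6648994948371812427335041,352892010866963721270096)
n=5: (6648994948371812427335041,352892010866963721270096)∘(954809,50676) = (954809·6648994948371812427335041+355·50676·352892010866963721270096, 954809·352892010866963721270096+50676·6648994948371812427335041) = (12697040435316401858305944800249,673888936007564730309809629380)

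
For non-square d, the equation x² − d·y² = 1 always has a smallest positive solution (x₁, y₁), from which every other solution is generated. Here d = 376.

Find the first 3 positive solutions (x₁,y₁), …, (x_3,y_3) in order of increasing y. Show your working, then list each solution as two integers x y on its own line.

2143295 110532
9187426914049 473805365880
39382732335491159615 2031009343327438668

d=376: √d = [19; 2,1,1,3,1,…,1,2,38] (ℓ=16, even), read p_15/q_15
step 0: (19, 1)  from 19·(1,0) + (0,1)
step 1: (39, 2)  from 2·(19,1) + (1,0)
step 2: (58, 3)  from 1·(39,2) + (19,1)
…
step 4: (349, 18)  from 3·(97,5) + (58,3)
…
step 6: (1241, 64)  from 2·(446,23) + (349,18)
step 7: (2928, 151)  from 2·(1241,64) + (446,23)
…
step 12: (368986, 19029)  from 3·(99455,5129) + (70621,3642)
…
step 14: (837427, 43187)  from 1·(468441,24158) + (368986,19029)
step 15: (2143295, 110532)  from 2·(837427,43187) + (468441,24158)
(x₁, y₁) = (2143295, 110532);  2143295² − 376·110532² = 1 ✓
k=2:  x_2 = 2143295·2143295+376·110532·110532 = 9187426914049,  y_2 = 2143295·110532+110532·2143295 = 473805365880
k=3:  x_3 = 2143295·9187426914049+376·110532·473805365880 = 39382732335491159615,  y_3 = 2143295·473805365880+110532·9187426914049 = 2031009343327438668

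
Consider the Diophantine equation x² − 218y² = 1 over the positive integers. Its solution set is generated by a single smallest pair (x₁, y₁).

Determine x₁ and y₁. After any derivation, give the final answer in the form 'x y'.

[14; 1,3,3,1,28] for √218; ℓ=5 ⇒ convergent index 9
step 0: (14, 1)  from 14·(1,0) + (0,1)
step 1: (15, 1)  from 1·(14,1) + (1,0)
…
step 4: (251, 17)  from 1·(192,13) + (59,4)
step 5: (7220, 489)  from 28·(251,17) + (192,13)
…
step 8: (96370, 6527)  from 3·(29633,2007) + (7471,506)
step 9: (126003, 8534)  from 1·(96370,6527) + (29633,2007)
→ (126003, 8534).  Check: 126003²=15876756009, 218·8534²=15876756008, difference 1.

126003 8534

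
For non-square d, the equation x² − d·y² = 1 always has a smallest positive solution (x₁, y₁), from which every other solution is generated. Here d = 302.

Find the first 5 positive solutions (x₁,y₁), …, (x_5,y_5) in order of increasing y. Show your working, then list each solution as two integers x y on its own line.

d=302: √d = [17; 2,1,1,1,4,…,1,2,34] (ℓ=16, even), read p_15/q_15
k=0  a_k=17  p_k/q_k = 17/1
…
k=3  a_k=1  p_k/q_k = 87/5
k=4  a_k=1  p_k/q_k = 139/8
k=5  a_k=4  p_k/q_k = 643/37
k=6  a_k=2  p_k/q_k = 1425/82
k=7  a_k=1  p_k/q_k = 2068/119
k=8  a_k=16  p_k/q_k = 34513/1986
k=9  a_k=1  p_k/q_k = 36581/2105
…
k=11  a_k=4  p_k/q_k = 467281/26889
k=12  a_k=1  p_k/q_k = 574956/33085
…
k=14  a_k=1  p_k/q_k = 1617193/93059
k=15  a_k=2  p_k/q_k = 4276623/246092
(x₁, y₁) = (4276623, 246092);  4276623² − 302·246092² = 1 ✓
n=2: (4276623,246092)∘(4276623,246092) = (4276623·4276623+302·246092·246092, 4276623·246092+246092·4276623) = (36579008568257,2104885414632)
n=3: (36579008568257,2104885414632)∘(4276623,246092) = (4276623·36579008568257+302·246092·2104885414632, 4276623·2104885414632+246092·36579008568257) = (312869258720405635599,18003602753159249380)
n=4: (312869258720405635599,18003602753159249380)∘(4276623,246092) = (4276623·312869258720405635599+302·246092·18003602753159249380, 4276623·18003602753159249380+246092·312869258720405635599) = (2676047735673238042056036097,153989243234046232237072848)
n=5: (2676047735673238042056036097,153989243234046232237072848)∘(4276623,246092) = (4276623·2676047735673238042056036097+302·246092·153989243234046232237072848, 4276623·153989243234046232237072848+246092·2676047735673238042056036097) = (22888894590955867721004902116885263,1317107878734614996094061229615228)

4276623 246092
36579008568257 2104885414632
312869258720405635599 18003602753159249380
2676047735673238042056036097 153989243234046232237072848
22888894590955867721004902116885263 1317107878734614996094061229615228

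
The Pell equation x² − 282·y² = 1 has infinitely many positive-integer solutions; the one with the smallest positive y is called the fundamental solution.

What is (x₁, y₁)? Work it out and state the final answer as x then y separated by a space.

√282 → a₀=16, period (1,3,1,4,1,3,1,32); ℓ=8 even so k=7
step 0: (16, 1)  from 16·(1,0) + (0,1)
step 1: (17, 1)  from 1·(16,1) + (1,0)
step 2: (67, 4)  from 3·(17,1) + (16,1)
step 3: (84, 5)  from 1·(67,4) + (17,1)
step 4: (403, 24)  from 4·(84,5) + (67,4)
step 5: (487, 29)  from 1·(403,24) + (84,5)
step 6: (1864, 111)  from 3·(487,29) + (403,24)
step 7: (2351, 140)  from 1·(1864,111) + (487,29)
→ (2351, 140).  Check: 2351²=5527201, 282·140²=5527200, difference 1.

2351 140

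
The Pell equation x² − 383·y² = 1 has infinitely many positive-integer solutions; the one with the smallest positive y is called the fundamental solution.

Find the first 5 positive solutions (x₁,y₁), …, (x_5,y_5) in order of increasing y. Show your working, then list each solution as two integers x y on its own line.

[19; 1,1,3,19,3,1,1,38] for √383; ℓ=8 ⇒ convergent index 7
k=0  a_k=19  p_k/q_k = 19/1
…
k=2  a_k=1  p_k/q_k = 39/2
k=3  a_k=3  p_k/q_k = 137/7
…
k=6  a_k=1  p_k/q_k = 10705/547
k=7  a_k=1  p_k/q_k = 18768/959
→ (18768, 959).  Check: 18768²=352237824, 383·959²=352237823, difference 1.
k=2:  x_2 = 18768·18768+383·959·959 = 704475647,  y_2 = 18768·959+959·18768 = 35997024
k=3:  x_3 = 18768·704475647+383·959·35997024 = 26443197867024,  y_3 = 18768·35997024+959·704475647 = 1351184291905
k=4:  x_4 = 18768·26443197867024+383·959·1351184291905 = 992571874432137217,  y_4 = 18768·1351184291905+959·26443197867024 = 50718053544949056
k=5:  x_5 = 18768·992571874432137217+383·959·50718053544949056 = 37257177852241504710288,  y_5 = 18768·50718053544949056+959·992571874432137217 = 1903752856512023474111

18768 959
704475647 35997024
26443197867024 1351184291905
992571874432137217 50718053544949056
37257177852241504710288 1903752856512023474111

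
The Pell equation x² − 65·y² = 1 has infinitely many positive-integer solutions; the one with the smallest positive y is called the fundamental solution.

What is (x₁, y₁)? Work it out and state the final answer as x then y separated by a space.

√65 = [8; 16, …], period ℓ=1 (odd) → k=1
k=0  a_k=8  p_k/q_k = 8/1
k=1  a_k=16  p_k/q_k = 129/16
fundamental: x₁=129, y₁=16  (since 16641 − 65·256 = 1)

129 16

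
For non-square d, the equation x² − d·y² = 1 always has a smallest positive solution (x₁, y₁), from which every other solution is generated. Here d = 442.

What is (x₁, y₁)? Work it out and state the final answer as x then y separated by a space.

883 42

[21; 42] for √442; ℓ=1 ⇒ convergent index 1
step 0: (21, 1)  from 21·(1,0) + (0,1)
step 1: (883, 42)  from 42·(21,1) + (1,0)
(x₁, y₁) = (883, 42);  883² − 442·42² = 1 ✓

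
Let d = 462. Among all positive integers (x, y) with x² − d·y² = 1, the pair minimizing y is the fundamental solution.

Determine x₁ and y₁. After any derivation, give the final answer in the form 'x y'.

√462 → a₀=21, period (2,42); ℓ=2 even so k=1
k=0  a_k=21  p_k/q_k = 21/1
k=1  a_k=2  p_k/q_k = 43/2
→ (43, 2).  Check: 43²=1849, 462·2²=1848, difference 1.

43 2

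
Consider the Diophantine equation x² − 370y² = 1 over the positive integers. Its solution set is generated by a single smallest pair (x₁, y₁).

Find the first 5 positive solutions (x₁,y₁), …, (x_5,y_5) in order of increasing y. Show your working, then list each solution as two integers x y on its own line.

√370 → a₀=19, period (4,4,38); ℓ=3 odd so k=5
k=0  a_k=19  p_k/q_k = 19/1
…
k=3  a_k=38  p_k/q_k = 12503/650
k=4  a_k=4  p_k/q_k = 50339/2617
k=5  a_k=4  p_k/q_k = 213859/11118
(x₁, y₁) = (213859, 11118);  213859² − 370·11118² = 1 ✓
n=2: (213859,11118)∘(213859,11118) = (213859·213859+370·11118·11118, 213859·11118+11118·213859) = (91471343761,4755368724)
n=3: (91471343761,4755368724)∘(213859,11118) = (213859·91471343761+370·11118·4755368724, 213859·4755368724+11118·91471343761) = (39123940210553539,2033956799880714)
n=4: (39123940210553539,2033956799880714)∘(213859,11118) = (213859·39123940210553539+370·11118·2033956799880714, 213859·2033956799880714+11118·39123940210553539) = (16734013458886067250241,869959934526623861928)
n=5: (16734013458886067250241,869959934526623861928)∘(213859,11118) = (213859·16734013458886067250241+370·11118·869959934526623861928, 213859·869959934526623861928+11118·16734013458886067250241) = (7157438768568706971928026499,372097523273824548176239590)

213859 11118
91471343761 4755368724
39123940210553539 2033956799880714
16734013458886067250241 869959934526623861928
7157438768568706971928026499 372097523273824548176239590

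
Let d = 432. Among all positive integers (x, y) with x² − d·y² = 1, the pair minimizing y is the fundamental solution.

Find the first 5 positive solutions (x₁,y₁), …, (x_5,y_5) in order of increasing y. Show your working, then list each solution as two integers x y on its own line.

√432 = [20; 1,3,1,1,1,3,1,40, …], period ℓ=8 (even) → k=7
i=0: a=20 ⇒ p=20, q=1
i=1: a=1 ⇒ p=21, q=1
i=2: a=3 ⇒ p=83, q=4
…
i=4: a=1 ⇒ p=187, q=9
i=5: a=1 ⇒ p=291, q=14
i=6: a=3 ⇒ p=1060, q=51
i=7: a=1 ⇒ p=1351, q=65
fundamental: x₁=1351, y₁=65  (since 1825201 − 432·4225 = 1)
n=2: (1351,65)∘(1351,65) = (1351·1351+432·65·65, 1351·65+65·1351) = (3650401,175630)
n=3: (3650401,175630)∘(1351,65) = (1351·3650401+432·65·175630, 1351·175630+65·3650401) = (9863382151,474552195)
n=4: (9863382151,474552195)∘(1351,65) = (1351·9863382151+432·65·474552195, 1351·474552195+65·9863382151) = (26650854921601,1282239855260)
n=5: (26650854921601,1282239855260)∘(1351,65) = (1351·26650854921601+432·65·1282239855260, 1351·1282239855260+65·26650854921601) = (72010600134783751,3464611614360325)

1351 65
3650401 175630
9863382151 474552195
26650854921601 1282239855260
72010600134783751 3464611614360325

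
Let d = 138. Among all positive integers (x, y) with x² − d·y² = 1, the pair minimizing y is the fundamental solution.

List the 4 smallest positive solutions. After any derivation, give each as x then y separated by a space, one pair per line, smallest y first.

47 4
4417 376
415151 35340
39019777 3321584

√138 = [11; 1,2,1,22, …], period ℓ=4 (even) → k=3
step 0: (11, 1)  from 11·(1,0) + (0,1)
…
step 2: (35, 3)  from 2·(12,1) + (11,1)
step 3: (47, 4)  from 1·(35,3) + (12,1)
(x₁, y₁) = (47, 4);  47² − 138·4² = 1 ✓
n=2: (47,4)∘(47,4) = (47·47+138·4·4, 47·4+4·47) = (4417,376)
n=3: (4417,376)∘(47,4) = (47·4417+138·4·376, 47·376+4·4417) = (415151,35340)
n=4: (415151,35340)∘(47,4) = (47·415151+138·4·35340, 47·35340+4·415151) = (39019777,3321584)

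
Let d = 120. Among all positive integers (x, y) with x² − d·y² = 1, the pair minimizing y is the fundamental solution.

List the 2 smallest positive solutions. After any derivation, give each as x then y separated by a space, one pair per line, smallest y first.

11 1
241 22

√120 → a₀=10, period (1,20); ℓ=2 even so k=1
i=0: a=10 ⇒ p=10, q=1
i=1: a=1 ⇒ p=11, q=1
fundamental: x₁=11, y₁=1  (since 121 − 120·1 = 1)
n=2: (11,1)∘(11,1) = (11·11+120·1·1, 11·1+1·11) = (241,22)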